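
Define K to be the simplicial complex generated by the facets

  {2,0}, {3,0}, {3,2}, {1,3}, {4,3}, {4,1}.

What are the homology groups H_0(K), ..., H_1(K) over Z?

H_0 ≅ Z,  H_1 ≅ Z^2.

Take the total order 0 < 1 < 2 < 3 < 4 on the vertex set. Then K (dimension 1) consists of the simplices:

  0-simplices (5): [0], [1], [2], [3], [4]
  1-simplices (6): [0,2], [0,3], [1,3], [1,4], [2,3], [3,4]

Hence C_0 ≅ Z^5, C_1 ≅ Z^6.

∂_1: C_1 → C_0 is given by ∂[p,q] = [q] − [p].
As a 5×6 matrix over Z this has rank 4, with invariant factors (1,1,1,1).

Reading off H_k = ker ∂_k / im ∂_{k+1}:

  H_0: rank C_0 − rank ∂_1 = 5 − 4 = 1, and the invariant factors of ∂_1 are all 1, so H_0 ≅ Z.
  H_1: rank ker ∂_1 − rank ∂_2 = (6 − 4) − 0 = 2, and there is no ∂_2, so H_1 ≅ Z^2.

As a check, the Euler characteristic is 5 − 6 = -1, which agrees with 1 − 2 = -1.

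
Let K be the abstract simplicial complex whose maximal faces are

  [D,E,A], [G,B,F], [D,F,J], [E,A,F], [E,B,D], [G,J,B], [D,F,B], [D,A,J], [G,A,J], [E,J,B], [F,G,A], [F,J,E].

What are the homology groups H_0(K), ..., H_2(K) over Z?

Order the vertices as A < B < D < E < F < G < J. Listing each simplex with vertices in this order, K has dimension 2 with simplices:

  0-simplices (7): A, B, D, E, F, G, J
  1-simplices (18): AD, AE, AF, AG, AJ, BD, BE, BF, BG, BJ, DE, DF, DJ, EF, EJ, FG, FJ, GJ
  2-simplices (12): ADE, ADJ, AEF, AFG, AGJ, BDE, BDF, BEJ, BFG, BGJ, DFJ, EFJ

Hence C_0 ≅ Z^7, C_1 ≅ Z^18, C_2 ≅ Z^12.

The boundary map ∂_1: C_1 → C_0 is given by ∂[p,q] = [q] − [p]. For instance
  ∂BF = F − B.
The resulting 7×18 matrix has rank 6, and its Smith normal form has invariant factors (1,1,1,1,1,1).

∂_2: C_2 → C_1 maps a triangle to the signed sum of its edges. For instance
  ∂AFG = FG − AG + AF,
  ∂BDF = DF − BF + BD.
The 18×12 boundary matrix has rank 12 and Smith normal form diag(1,1,1,1,1,1,1,1,1,1,1,2).

Computing H_k = (kernel of ∂_k) / (image of ∂_{k+1}):

  H_0: rank C_0 − rank ∂_1 = 7 − 6 = 1, and the invariant factors of ∂_1 are all 1, so H_0 ≅ Z.
  H_1: rank ker ∂_1 − rank ∂_2 = (18 − 6) − 12 = 0, and ∂_2 has invariant factor 2 > 1, so H_1 ≅ Z_2.
  H_2: rank ker ∂_2 − rank ∂_3 = (12 − 12) − 0 = 0, and there is no ∂_3, so H_2 ≅ 0.

H_0 = Z,  H_1 = Z_2,  H_2 = 0.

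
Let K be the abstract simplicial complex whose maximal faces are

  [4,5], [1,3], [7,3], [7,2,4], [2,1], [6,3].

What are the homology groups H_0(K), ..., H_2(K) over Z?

H_0 ≅ Z,  H_1 ≅ Z,  H_2 = 0.

Order the vertices as 1 < 2 < 3 < 4 < 5 < 6 < 7. Listing each simplex with vertices in this order, K has dimension 2 with simplices:

  0-simplices (7): [1], [2], [3], [4], [5], [6], [7]
  1-simplices (8): [1,2], [1,3], [2,4], [2,7], [3,6], [3,7], [4,5], [4,7]
  2-simplices (1): [2,4,7]

Hence C_0 ≅ Z^7, C_1 ≅ Z^8, C_2 ≅ Z^1.

Boundary ∂_1: C_1 → C_0 maps an edge to its endpoints' difference, ∂[p,q] = q − p. For instance
  ∂[3,6] = [6] − [3].
The 7×8 boundary matrix has rank 6 and Smith normal form diag(1,1,1,1,1,1).

The boundary map ∂_2: C_2 → C_1 acts by ∂[p,q,r] = [q,r] − [p,r] + [p,q]. For instance
  ∂[2,4,7] = [4,7] − [2,7] + [2,4].
This gives a 8×1 integer matrix of rank 1; reducing to Smith normal form yields diagonal entries (1).

Reading off H_k = ker ∂_k / im ∂_{k+1}:

  H_0: rank C_0 − rank ∂_1 = 7 − 6 = 1, and the invariant factors of ∂_1 are all 1, so H_0 ≅ Z.
  H_1: rank ker ∂_1 − rank ∂_2 = (8 − 6) − 1 = 1, and the invariant factors of ∂_2 are all 1, so H_1 ≅ Z.
  H_2: rank ker ∂_2 − rank ∂_3 = (1 − 1) − 0 = 0, and there is no ∂_3, so H_2 ≅ 0.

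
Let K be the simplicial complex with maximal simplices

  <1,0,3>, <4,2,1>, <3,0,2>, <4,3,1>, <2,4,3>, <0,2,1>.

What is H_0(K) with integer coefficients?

We work with the vertex ordering 0 < 1 < 2 < 3 < 4. The simplices of K, each written with vertices in increasing order, are:

  0-simplices (5): [0], [1], [2], [3], [4]
  1-simplices (9): [0,1], [0,2], [0,3], [1,2], [1,3], [1,4], [2,3], [2,4], [3,4]
  2-simplices (6): [0,1,2], [0,1,3], [0,2,3], [1,2,4], [1,3,4], [2,3,4]

so the chain groups are C_0 ≅ Z^5, C_1 ≅ Z^9, C_2 ≅ Z^6.

∂_1: C_1 → C_0 maps an edge to its endpoints' difference, ∂[p,q] = q − p. For instance
  ∂[0,3] = [3] − [0].
This gives a 5×9 integer matrix of rank 4; reducing to Smith normal form yields diagonal entries (1,1,1,1).

Boundary ∂_2: C_2 → C_1 acts by ∂[p,q,r] = [q,r] − [p,r] + [p,q]. For instance
  ∂[0,1,3] = [1,3] − [0,3] + [0,1],
  ∂[1,3,4] = [3,4] − [1,4] + [1,3].
The resulting 9×6 matrix has rank 5, and its Smith normal form has invariant factors (1,1,1,1,1).

Computing H_k = (kernel of ∂_k) / (image of ∂_{k+1}):

  H_0: rank C_0 − rank ∂_1 = 5 − 4 = 1, and the invariant factors of ∂_1 are all 1, so H_0 ≅ Z.

(K is a triangulation of the 2-sphere S^2.)

H_0 ≅ Z.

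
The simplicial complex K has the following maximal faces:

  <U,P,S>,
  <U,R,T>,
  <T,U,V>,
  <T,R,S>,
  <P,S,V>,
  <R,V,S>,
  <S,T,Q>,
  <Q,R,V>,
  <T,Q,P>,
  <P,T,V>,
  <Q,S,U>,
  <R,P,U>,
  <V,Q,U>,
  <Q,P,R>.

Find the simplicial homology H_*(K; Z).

H_0 = Z,  H_1 = Z^2,  H_2 = Z.

Take the total order P < Q < R < S < T < U < V on the vertex set. Then K (dimension 2) consists of the simplices:

  0-simplices (7): P, Q, R, S, T, U, V
  1-simplices (21): PQ, PR, PS, PT, PU, PV, QR, QS, QT, QU, QV, RS, RT, RU, RV, ST, SU, SV, TU, TV, UV
  2-simplices (14): PQR, PQT, PRU, PSU, PSV, PTV, QRV, QST, QSU, QUV, RST, RSV, RTU, TUV

so the chain groups are C_0 ≅ Z^7, C_1 ≅ Z^21, C_2 ≅ Z^14.

The boundary map ∂_1: C_1 → C_0 maps an edge to its endpoints' difference, ∂[p,q] = q − p. For instance
  ∂QT = T − Q.
As a 7×21 matrix over Z this has rank 6, with invariant factors (1,1,1,1,1,1).

The boundary map ∂_2: C_2 → C_1 sends each 2-simplex [p,q,r] to [q,r] − [p,r] + [p,q]. For instance
  ∂RST = ST − RT + RS,
  ∂QSU = SU − QU + QS.
As a 21×14 matrix over Z this has rank 13, with invariant factors (1,1,1,1,1,1,1,1,1,1,1,1,1).

Now H_k = ker ∂_k / im ∂_{k+1}, so:

  H_0: rank C_0 − rank ∂_1 = 7 − 6 = 1, and the invariant factors of ∂_1 are all 1, so H_0 = Z.
  H_1: rank ker ∂_1 − rank ∂_2 = (21 − 6) − 13 = 2, and the invariant factors of ∂_2 are all 1, so H_1 = Z^2.
  H_2: rank ker ∂_2 − rank ∂_3 = (14 − 13) − 0 = 1, and there is no ∂_3, so H_2 = Z.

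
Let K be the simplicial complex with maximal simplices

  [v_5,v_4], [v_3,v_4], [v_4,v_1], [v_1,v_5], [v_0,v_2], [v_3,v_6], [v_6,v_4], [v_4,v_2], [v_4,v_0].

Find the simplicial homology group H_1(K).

H_1 = Z^3.

Take the total order v_0 < v_1 < v_2 < v_3 < v_4 < v_5 < v_6 on the vertex set. Then K (dimension 1) consists of the simplices:

  0-simplices (7): [v_0], [v_1], [v_2], [v_3], [v_4], [v_5], [v_6]
  1-simplices (9): [v_0,v_2], [v_0,v_4], [v_1,v_4], [v_1,v_5], [v_2,v_4], [v_3,v_4], [v_3,v_6], [v_4,v_5], [v_4,v_6]

giving chain groups C_0 ≅ Z^7, C_1 ≅ Z^9.

∂_1: C_1 → C_0 sends each edge [p,q] (with p < q) to q − p. For instance
  ∂[v_2,v_4] = [v_4] − [v_2].
This gives a 7×9 integer matrix of rank 6; reducing to Smith normal form yields diagonal entries (1,1,1,1,1,1).

From H_k ≅ ker(∂_k) / im(∂_{k+1}) we obtain:

  H_1: rank ker ∂_1 − rank ∂_2 = (9 − 6) − 0 = 3, and there is no ∂_2, so H_1 ≅ Z^3.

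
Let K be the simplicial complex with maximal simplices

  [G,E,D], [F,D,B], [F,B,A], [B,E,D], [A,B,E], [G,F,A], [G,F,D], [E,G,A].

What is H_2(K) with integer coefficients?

H_2 = Z.

Fix the vertex order A < B < D < E < F < G and write every simplex with vertices in increasing order. Then dim K = 2 and the simplices of K are:

  0-simplices (6): A, B, D, E, F, G
  1-simplices (12): AB, AE, AF, AG, BD, BE, BF, DE, DF, DG, EG, FG
  2-simplices (8): ABE, ABF, AEG, AFG, BDE, BDF, DEG, DFG

giving chain groups C_0 ≅ Z^6, C_1 ≅ Z^12, C_2 ≅ Z^8.

Boundary ∂_1: C_1 → C_0 maps an edge to its endpoints' difference, ∂[p,q] = q − p.
The 6×12 boundary matrix has rank 5 and Smith normal form diag(1,1,1,1,1).

The boundary map ∂_2: C_2 → C_1 maps a triangle to the signed sum of its edges. For instance
  ∂BDE = DE − BE + BD,
  ∂ABF = BF − AF + AB.
The resulting 12×8 matrix has rank 7, and its Smith normal form has invariant factors (1,1,1,1,1,1,1).

Reading off H_k = ker ∂_k / im ∂_{k+1}:

  H_2: rank ker ∂_2 − rank ∂_3 = (8 − 7) − 0 = 1, and there is no ∂_3, so H_2 ≅ Z.

(K is a triangulation of the 2-sphere S^2.)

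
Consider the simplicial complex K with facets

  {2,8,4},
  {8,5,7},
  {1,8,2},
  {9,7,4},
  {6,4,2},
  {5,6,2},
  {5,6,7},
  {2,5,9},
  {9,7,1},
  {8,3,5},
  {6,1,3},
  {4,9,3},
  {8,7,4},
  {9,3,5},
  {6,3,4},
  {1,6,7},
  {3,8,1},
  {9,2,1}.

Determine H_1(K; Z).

K has 9 vertices, 27 edges, 18 triangles.
rank ∂_1 = 8, rank ∂_2 = 17 ⇒ b_1 = 27 − 8 − 17 = 2; all invariant factors of ∂_2 are 1 so no torsion. So H_1 = Z^2.

H_1 = Z^2.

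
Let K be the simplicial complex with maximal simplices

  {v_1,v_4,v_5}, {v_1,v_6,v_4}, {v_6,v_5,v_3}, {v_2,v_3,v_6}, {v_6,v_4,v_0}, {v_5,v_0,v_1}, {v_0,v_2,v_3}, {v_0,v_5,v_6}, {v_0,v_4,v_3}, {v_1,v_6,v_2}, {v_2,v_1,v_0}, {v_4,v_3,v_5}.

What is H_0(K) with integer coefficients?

H_0 ≅ Z.

K has 7 vertices, 18 edges, 12 triangles.
rank ∂_0 = 0, rank ∂_1 = 6 ⇒ b_0 = 7 − 0 − 6 = 1; all invariant factors of ∂_1 are 1 so no torsion. So H_0 = Z.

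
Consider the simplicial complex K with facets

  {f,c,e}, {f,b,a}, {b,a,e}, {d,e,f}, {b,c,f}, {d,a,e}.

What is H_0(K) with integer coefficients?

H_0 ≅ Z.

We work with the vertex ordering a < b < c < d < e < f. The simplices of K, each written with vertices in increasing order, are:

  0-simplices (6): a, b, c, d, e, f
  1-simplices (12): ab, ad, ae, af, bc, be, bf, ce, cf, de, df, ef
  2-simplices (6): abe, abf, ade, bcf, cef, def

so the chain groups are C_0 ≅ Z^6, C_1 ≅ Z^12, C_2 ≅ Z^6.

The boundary map ∂_1: C_1 → C_0 is given by ∂[p,q] = [q] − [p].
This gives a 6×12 integer matrix of rank 5; reducing to Smith normal form yields diagonal entries (1,1,1,1,1).

Boundary ∂_2: C_2 → C_1 acts by ∂[p,q,r] = [q,r] − [p,r] + [p,q]. For instance
  ∂bcf = cf − bf + bc,
  ∂cef = ef − cf + ce.
As a 12×6 matrix over Z this has rank 6, with invariant factors (1,1,1,1,1,1).

From H_k ≅ ker(∂_k) / im(∂_{k+1}) we obtain:

  H_0: rank C_0 − rank ∂_1 = 6 − 5 = 1, and the invariant factors of ∂_1 are all 1, so H_0 ≅ Z.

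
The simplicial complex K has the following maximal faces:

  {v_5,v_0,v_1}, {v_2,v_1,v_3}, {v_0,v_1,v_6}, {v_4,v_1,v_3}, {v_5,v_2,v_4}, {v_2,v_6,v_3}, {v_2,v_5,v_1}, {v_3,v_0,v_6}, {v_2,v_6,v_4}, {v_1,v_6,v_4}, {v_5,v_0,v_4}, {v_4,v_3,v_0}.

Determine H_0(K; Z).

Take the total order v_0 < v_1 < v_2 < v_3 < v_4 < v_5 < v_6 on the vertex set. Then K (dimension 2) consists of the simplices:

  0-simplices (7): [v_0], [v_1], [v_2], [v_3], [v_4], [v_5], [v_6]
  1-simplices (18): (18 of them)
  2-simplices (12): (12 of them)

so the chain groups are C_0 ≅ Z^7, C_1 ≅ Z^18, C_2 ≅ Z^12.

Boundary ∂_1: C_1 → C_0 sends each edge [p,q] (with p < q) to q − p. For instance
  ∂[v_1,v_4] = [v_4] − [v_1].
This gives a 7×18 integer matrix of rank 6; reducing to Smith normal form yields diagonal entries (1,1,1,1,1,1).

∂_2: C_2 → C_1 sends each 2-simplex [p,q,r] to [q,r] − [p,r] + [p,q]. For instance
  ∂[v_2,v_3,v_6] = [v_3,v_6] − [v_2,v_6] + [v_2,v_3],
  ∂[v_2,v_4,v_5] = [v_4,v_5] − [v_2,v_5] + [v_2,v_4].
The 18×12 boundary matrix has rank 12 and Smith normal form diag(1,1,1,1,1,1,1,1,1,1,1,2).

Now H_k = ker ∂_k / im ∂_{k+1}, so:

  H_0: rank C_0 − rank ∂_1 = 7 − 6 = 1, and the invariant factors of ∂_1 are all 1, so H_0 = Z.

H_0 ≅ Z.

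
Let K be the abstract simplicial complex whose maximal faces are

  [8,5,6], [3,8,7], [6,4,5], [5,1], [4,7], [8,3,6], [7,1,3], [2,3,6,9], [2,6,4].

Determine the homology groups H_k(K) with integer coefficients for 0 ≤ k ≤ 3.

Fix the vertex order 1 < 2 < 3 < 4 < 5 < 6 < 7 < 8 < 9 and write every simplex with vertices in increasing order. Then dim K = 3 and the simplices of K are:

  0-simplices (9): [1], [2], [3], [4], [5], [6], [7], [8], [9]
  1-simplices (19): [1,3], [1,5], [1,7], [2,3], [2,4], [2,6], [2,9], [3,6], [3,7], [3,8], [3,9], [4,5], [4,6], [4,7], [5,6], [5,8], [6,8], [6,9], [7,8]
  2-simplices (10): [1,3,7], [2,3,6], [2,3,9], [2,4,6], [2,6,9], [3,6,8], [3,6,9], [3,7,8], [4,5,6], [5,6,8]
  3-simplices (1): [2,3,6,9]

Hence C_0 ≅ Z^9, C_1 ≅ Z^19, C_2 ≅ Z^10, C_3 ≅ Z^1.

The boundary map ∂_1: C_1 → C_0 is given by ∂[p,q] = [q] − [p].
This gives a 9×19 integer matrix of rank 8; reducing to Smith normal form yields diagonal entries (1,1,1,1,1,1,1,1).

∂_2: C_2 → C_1 acts by ∂[p,q,r] = [q,r] − [p,r] + [p,q]. For instance
  ∂[3,7,8] = [7,8] − [3,8] + [3,7],
  ∂[3,6,8] = [6,8] − [3,8] + [3,6].
The resulting 19×10 matrix has rank 9, and its Smith normal form has invariant factors (1,1,1,1,1,1,1,1,1).

∂_3: C_3 → C_2 sends each 3-simplex σ to the alternating sum Σ_i (−1)^i (σ with its i-th vertex removed). For instance
  ∂[2,3,6,9] = [3,6,9] − [2,6,9] + [2,3,9] − [2,3,6].
The 10×1 boundary matrix has rank 1 and Smith normal form diag(1).

Computing H_k = (kernel of ∂_k) / (image of ∂_{k+1}):

  H_0: rank C_0 − rank ∂_1 = 9 − 8 = 1, and the invariant factors of ∂_1 are all 1, so H_0 = Z.
  H_1: rank ker ∂_1 − rank ∂_2 = (19 − 8) − 9 = 2, and the invariant factors of ∂_2 are all 1, so H_1 = Z^2.
  H_2: rank ker ∂_2 − rank ∂_3 = (10 − 9) − 1 = 0, and the invariant factors of ∂_3 are all 1, so H_2 = 0.
  H_3: rank ker ∂_3 − rank ∂_4 = (1 − 1) − 0 = 0, and there is no ∂_4, so H_3 = 0.

H_0 = Z,  H_1 = Z^2,  H_2 = 0,  H_3 = 0.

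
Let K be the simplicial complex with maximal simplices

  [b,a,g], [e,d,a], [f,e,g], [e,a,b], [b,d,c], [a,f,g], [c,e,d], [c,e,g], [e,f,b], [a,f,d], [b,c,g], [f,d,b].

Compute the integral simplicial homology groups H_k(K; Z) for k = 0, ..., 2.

H_0 ≅ Z,  H_1 ≅ Z/2Z,  H_2 = 0.

Take the total order a < b < c < d < e < f < g on the vertex set. Then K (dimension 2) consists of the simplices:

  0-simplices (7): a, b, c, d, e, f, g
  1-simplices (18): ab, ad, ae, af, ag, bc, bd, be, bf, bg, cd, ce, cg, de, df, ef, eg, fg
  2-simplices (12): abe, abg, ade, adf, afg, bcd, bcg, bdf, bef, cde, ceg, efg

Hence C_0 ≅ Z^7, C_1 ≅ Z^18, C_2 ≅ Z^12.

Boundary ∂_1: C_1 → C_0 sends each edge [p,q] (with p < q) to q − p.
The 7×18 boundary matrix has rank 6 and Smith normal form diag(1,1,1,1,1,1).

∂_2: C_2 → C_1 maps a triangle to the signed sum of its edges. For instance
  ∂abg = bg − ag + ab,
  ∂ceg = eg − cg + ce.
The 18×12 boundary matrix has rank 12 and Smith normal form diag(1,1,1,1,1,1,1,1,1,1,1,2).

Reading off H_k = ker ∂_k / im ∂_{k+1}:

  H_0: rank C_0 − rank ∂_1 = 7 − 6 = 1, and the invariant factors of ∂_1 are all 1, so H_0 ≅ Z.
  H_1: rank ker ∂_1 − rank ∂_2 = (18 − 6) − 12 = 0, and ∂_2 has invariant factor 2 > 1, so H_1 ≅ Z/2Z.
  H_2: rank ker ∂_2 − rank ∂_3 = (12 − 12) − 0 = 0, and there is no ∂_3, so H_2 ≅ 0.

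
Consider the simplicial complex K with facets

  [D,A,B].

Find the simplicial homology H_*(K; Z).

H_0 = Z,  H_1 = 0,  H_2 = 0.

Take the total order A < B < D on the vertex set. Then K (dimension 2) consists of the simplices:

  0-simplices (3): A, B, D
  1-simplices (3): AB, AD, BD
  2-simplices (1): ABD

Hence C_0 ≅ Z^3, C_1 ≅ Z^3, C_2 ≅ Z^1.

The boundary map ∂_1: C_1 → C_0 is given by ∂[p,q] = [q] − [p].
As a 3×3 matrix over Z this has rank 2, with invariant factors (1,1).

Boundary ∂_2: C_2 → C_1 sends each 2-simplex [p,q,r] to [q,r] − [p,r] + [p,q]. For instance
  ∂ABD = BD − AD + AB.
As a 3×1 matrix over Z this has rank 1, with invariant factors (1).

Reading off H_k = ker ∂_k / im ∂_{k+1}:

  H_0: rank C_0 − rank ∂_1 = 3 − 2 = 1, and the invariant factors of ∂_1 are all 1, so H_0 = Z.
  H_1: rank ker ∂_1 − rank ∂_2 = (3 − 2) − 1 = 0, and the invariant factors of ∂_2 are all 1, so H_1 = 0.
  H_2: rank ker ∂_2 − rank ∂_3 = (1 − 1) − 0 = 0, and there is no ∂_3, so H_2 = 0.

(K is a triangulation of the 2-simplex.)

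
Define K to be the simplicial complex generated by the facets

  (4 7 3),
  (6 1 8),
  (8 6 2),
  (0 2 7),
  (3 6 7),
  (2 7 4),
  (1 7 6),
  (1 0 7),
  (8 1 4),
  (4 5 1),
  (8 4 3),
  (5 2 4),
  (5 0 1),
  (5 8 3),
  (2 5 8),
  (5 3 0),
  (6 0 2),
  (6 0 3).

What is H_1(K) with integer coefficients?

H_1 ≅ Z ⊕ Z/2.

We work with the vertex ordering 0 < 1 < 2 < 3 < 4 < 5 < 6 < 7 < 8. The simplices of K, each written with vertices in increasing order, are:

  0-simplices (9): [0], [1], [2], [3], [4], [5], [6], [7], [8]
  1-simplices (27): (27 of them)
  2-simplices (18): [0,1,5], [0,1,7], [0,2,6], [0,2,7], [0,3,5], [0,3,6], [1,4,5], [1,4,8], [1,6,7], [1,6,8], [2,4,5], [2,4,7], [2,5,8], [2,6,8], [3,4,7], [3,4,8], [3,5,8], [3,6,7]

giving chain groups C_0 ≅ Z^9, C_1 ≅ Z^27, C_2 ≅ Z^18.

The boundary map ∂_1: C_1 → C_0 maps an edge to its endpoints' difference, ∂[p,q] = q − p. For instance
  ∂[0,3] = [3] − [0].
As a 9×27 matrix over Z this has rank 8, with invariant factors (1,1,1,1,1,1,1,1).

Boundary ∂_2: C_2 → C_1 sends each 2-simplex [p,q,r] to [q,r] − [p,r] + [p,q]. For instance
  ∂[3,4,8] = [4,8] − [3,8] + [3,4],
  ∂[0,3,6] = [3,6] − [0,6] + [0,3].
The 27×18 boundary matrix has rank 18 and Smith normal form diag(1,1,1,1,1,1,1,1,1,1,1,1,1,1,1,1,1,2).

Now H_k = ker ∂_k / im ∂_{k+1}, so:

  H_1: rank ker ∂_1 − rank ∂_2 = (27 − 8) − 18 = 1, and ∂_2 has invariant factor 2 > 1, so H_1 = Z ⊕ Z/2.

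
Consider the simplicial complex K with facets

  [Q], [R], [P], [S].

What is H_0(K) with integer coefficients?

H_0 = Z^4.

K has 4 vertices.
rank ∂_0 = 0, rank ∂_1 = 0 ⇒ b_0 = 4 − 0 − 0 = 4. So H_0 = Z^4.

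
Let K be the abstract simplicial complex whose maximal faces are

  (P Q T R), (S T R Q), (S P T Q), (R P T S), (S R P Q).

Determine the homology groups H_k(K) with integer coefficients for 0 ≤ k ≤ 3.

Take the total order P < Q < R < S < T on the vertex set. Then K (dimension 3) consists of the simplices:

  0-simplices (5): P, Q, R, S, T
  1-simplices (10): PQ, PR, PS, PT, QR, QS, QT, RS, RT, ST
  2-simplices (10): PQR, PQS, PQT, PRS, PRT, PST, QRS, QRT, QST, RST
  3-simplices (5): PQRS, PQRT, PQST, PRST, QRST

Hence C_0 ≅ Z^5, C_1 ≅ Z^10, C_2 ≅ Z^10, C_3 ≅ Z^5.

∂_1: C_1 → C_0 is given by ∂[p,q] = [q] − [p]. For instance
  ∂PT = T − P.
This gives a 5×10 integer matrix of rank 4; reducing to Smith normal form yields diagonal entries (1,1,1,1).

Boundary ∂_2: C_2 → C_1 maps a triangle to the signed sum of its edges. For instance
  ∂QRS = RS − QS + QR,
  ∂PRS = RS − PS + PR.
The resulting 10×10 matrix has rank 6, and its Smith normal form has invariant factors (1,1,1,1,1,1).

Boundary ∂_3: C_3 → C_2 sends each 3-simplex σ to the alternating sum Σ_i (−1)^i (σ with its i-th vertex removed). For instance
  ∂QRST = RST − QST + QRT − QRS,
  ∂PQRS = QRS − PRS + PQS − PQR.
The resulting 10×5 matrix has rank 4, and its Smith normal form has invariant factors (1,1,1,1).

From H_k ≅ ker(∂_k) / im(∂_{k+1}) we obtain:

  H_0: rank C_0 − rank ∂_1 = 5 − 4 = 1, and the invariant factors of ∂_1 are all 1, so H_0 ≅ Z.
  H_1: rank ker ∂_1 − rank ∂_2 = (10 − 4) − 6 = 0, and the invariant factors of ∂_2 are all 1, so H_1 ≅ 0.
  H_2: rank ker ∂_2 − rank ∂_3 = (10 − 6) − 4 = 0, and the invariant factors of ∂_3 are all 1, so H_2 ≅ 0.
  H_3: rank ker ∂_3 − rank ∂_4 = (5 − 4) − 0 = 1, and there is no ∂_4, so H_3 ≅ Z.

As a check, the Euler characteristic is 5 − 10 + 10 − 5 = 0, which agrees with 1 − 0 + 0 − 1 = 0.

H_0 ≅ Z,  H_1 = 0,  H_2 = 0,  H_3 ≅ Z.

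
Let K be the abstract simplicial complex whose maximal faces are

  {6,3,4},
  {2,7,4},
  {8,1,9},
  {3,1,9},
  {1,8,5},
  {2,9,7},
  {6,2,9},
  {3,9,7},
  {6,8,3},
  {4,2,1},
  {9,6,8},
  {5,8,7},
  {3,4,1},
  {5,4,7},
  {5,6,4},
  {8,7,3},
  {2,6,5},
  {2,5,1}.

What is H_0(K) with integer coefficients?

H_0 ≅ Z.

K has 9 vertices, 27 edges, 18 triangles.
rank ∂_0 = 0, rank ∂_1 = 8 ⇒ b_0 = 9 − 0 − 8 = 1; all invariant factors of ∂_1 are 1 so no torsion. So H_0 ≅ Z.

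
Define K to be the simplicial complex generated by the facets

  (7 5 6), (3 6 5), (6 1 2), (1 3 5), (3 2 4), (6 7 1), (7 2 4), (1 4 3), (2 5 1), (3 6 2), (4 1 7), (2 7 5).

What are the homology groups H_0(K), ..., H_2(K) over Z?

H_0 = Z,  H_1 = Z/2,  H_2 = 0.

K has 7 vertices, 18 edges, 12 triangles.
rank ∂_0 = 0, rank ∂_1 = 6 ⇒ b_0 = 7 − 0 − 6 = 1; all invariant factors of ∂_1 are 1 so no torsion. So H_0 ≅ Z.
rank ∂_1 = 6, rank ∂_2 = 12 ⇒ b_1 = 18 − 6 − 12 = 0; ∂_2 has invariant factor(s) [2] giving torsion. So H_1 ≅ Z/2.
rank ∂_2 = 12, rank ∂_3 = 0 ⇒ b_2 = 12 − 12 − 0 = 0. So H_2 ≅ 0.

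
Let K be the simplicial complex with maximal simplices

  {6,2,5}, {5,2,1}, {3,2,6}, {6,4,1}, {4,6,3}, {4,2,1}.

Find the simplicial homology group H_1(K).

Order the vertices as 1 < 2 < 3 < 4 < 5 < 6. Listing each simplex with vertices in this order, K has dimension 2 with simplices:

  0-simplices (6): [1], [2], [3], [4], [5], [6]
  1-simplices (12): [1,2], [1,4], [1,5], [1,6], [2,3], [2,4], [2,5], [2,6], [3,4], [3,6], [4,6], [5,6]
  2-simplices (6): [1,2,4], [1,2,5], [1,4,6], [2,3,6], [2,5,6], [3,4,6]

Hence C_0 ≅ Z^6, C_1 ≅ Z^12, C_2 ≅ Z^6.

The boundary map ∂_1: C_1 → C_0 sends each edge [p,q] (with p < q) to q − p. For instance
  ∂[1,4] = [4] − [1].
The resulting 6×12 matrix has rank 5, and its Smith normal form has invariant factors (1,1,1,1,1).

The boundary map ∂_2: C_2 → C_1 acts by ∂[p,q,r] = [q,r] − [p,r] + [p,q]. For instance
  ∂[1,2,5] = [2,5] − [1,5] + [1,2],
  ∂[1,4,6] = [4,6] − [1,6] + [1,4].
This gives a 12×6 integer matrix of rank 6; reducing to Smith normal form yields diagonal entries (1,1,1,1,1,1).

Now H_k = ker ∂_k / im ∂_{k+1}, so:

  H_1: rank ker ∂_1 − rank ∂_2 = (12 − 5) − 6 = 1, and the invariant factors of ∂_2 are all 1, so H_1 = Z.

H_1 = Z.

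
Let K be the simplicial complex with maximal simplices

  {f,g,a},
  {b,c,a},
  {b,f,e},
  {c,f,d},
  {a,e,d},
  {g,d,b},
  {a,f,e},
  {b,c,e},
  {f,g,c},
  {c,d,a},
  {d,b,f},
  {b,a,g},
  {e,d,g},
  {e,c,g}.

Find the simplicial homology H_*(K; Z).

H_0 = Z,  H_1 = Z^2,  H_2 = Z.

Order the vertices as a < b < c < d < e < f < g. Listing each simplex with vertices in this order, K has dimension 2 with simplices:

  0-simplices (7): a, b, c, d, e, f, g
  1-simplices (21): ab, ac, ad, ae, af, ag, bc, bd, be, bf, bg, cd, ce, cf, cg, de, df, dg, ef, eg, fg
  2-simplices (14): abc, abg, acd, ade, aef, afg, bce, bdf, bdg, bef, cdf, ceg, cfg, deg

so the chain groups are C_0 ≅ Z^7, C_1 ≅ Z^21, C_2 ≅ Z^14.

∂_1: C_1 → C_0 sends each edge [p,q] (with p < q) to q − p. For instance
  ∂bf = f − b.
This gives a 7×21 integer matrix of rank 6; reducing to Smith normal form yields diagonal entries (1,1,1,1,1,1).

Boundary ∂_2: C_2 → C_1 maps a triangle to the signed sum of its edges. For instance
  ∂abc = bc − ac + ab,
  ∂afg = fg − ag + af.
As a 21×14 matrix over Z this has rank 13, with invariant factors (1,1,1,1,1,1,1,1,1,1,1,1,1).

Reading off H_k = ker ∂_k / im ∂_{k+1}:

  H_0: rank C_0 − rank ∂_1 = 7 − 6 = 1, and the invariant factors of ∂_1 are all 1, so H_0 ≅ Z.
  H_1: rank ker ∂_1 − rank ∂_2 = (21 − 6) − 13 = 2, and the invariant factors of ∂_2 are all 1, so H_1 ≅ Z^2.
  H_2: rank ker ∂_2 − rank ∂_3 = (14 − 13) − 0 = 1, and there is no ∂_3, so H_2 ≅ Z.

(K is a triangulation of the torus T^2.)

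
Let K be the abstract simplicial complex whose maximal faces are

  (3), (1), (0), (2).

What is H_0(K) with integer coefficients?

H_0 ≅ Z^4.

Take the total order 0 < 1 < 2 < 3 on the vertex set. Then K (dimension 0) consists of the simplices:

  0-simplices (4): [0], [1], [2], [3]

Hence C_0 ≅ Z^4.

Now H_k = ker ∂_k / im ∂_{k+1}, so:

  H_0: rank C_0 − rank ∂_1 = 4 − 0 = 4, and there is no ∂_1, so H_0 ≅ Z^4.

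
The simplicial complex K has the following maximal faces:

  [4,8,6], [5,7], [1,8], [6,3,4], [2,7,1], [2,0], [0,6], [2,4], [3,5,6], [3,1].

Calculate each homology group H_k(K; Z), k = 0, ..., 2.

Fix the vertex order 0 < 1 < 2 < 3 < 4 < 5 < 6 < 7 < 8 and write every simplex with vertices in increasing order. Then dim K = 2 and the simplices of K are:

  0-simplices (9): [0], [1], [2], [3], [4], [5], [6], [7], [8]
  1-simplices (16): [0,2], [0,6], [1,2], [1,3], [1,7], [1,8], [2,4], [2,7], [3,4], [3,5], [3,6], [4,6], [4,8], [5,6], [5,7], [6,8]
  2-simplices (4): [1,2,7], [3,4,6], [3,5,6], [4,6,8]

so the chain groups are C_0 ≅ Z^9, C_1 ≅ Z^16, C_2 ≅ Z^4.

The boundary map ∂_1: C_1 → C_0 is given by ∂[p,q] = [q] − [p]. For instance
  ∂[4,6] = [6] − [4].
The 9×16 boundary matrix has rank 8 and Smith normal form diag(1,1,1,1,1,1,1,1).

Boundary ∂_2: C_2 → C_1 acts by ∂[p,q,r] = [q,r] − [p,r] + [p,q]. For instance
  ∂[3,5,6] = [5,6] − [3,6] + [3,5],
  ∂[4,6,8] = [6,8] − [4,8] + [4,6].
The resulting 16×4 matrix has rank 4, and its Smith normal form has invariant factors (1,1,1,1).

From H_k ≅ ker(∂_k) / im(∂_{k+1}) we obtain:

  H_0: rank C_0 − rank ∂_1 = 9 − 8 = 1, and the invariant factors of ∂_1 are all 1, so H_0 ≅ Z.
  H_1: rank ker ∂_1 − rank ∂_2 = (16 − 8) − 4 = 4, and the invariant factors of ∂_2 are all 1, so H_1 ≅ Z^4.
  H_2: rank ker ∂_2 − rank ∂_3 = (4 − 4) − 0 = 0, and there is no ∂_3, so H_2 ≅ 0.

H_0 = Z,  H_1 = Z^4,  H_2 = 0.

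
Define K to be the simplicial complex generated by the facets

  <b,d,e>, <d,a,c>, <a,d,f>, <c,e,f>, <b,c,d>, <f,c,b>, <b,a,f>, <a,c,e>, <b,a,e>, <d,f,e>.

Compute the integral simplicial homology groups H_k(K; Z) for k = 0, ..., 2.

H_0 = Z,  H_1 = Z/2,  H_2 = 0.

K has 6 vertices, 15 edges, 10 triangles.
rank ∂_0 = 0, rank ∂_1 = 5 ⇒ b_0 = 6 − 0 − 5 = 1; all invariant factors of ∂_1 are 1 so no torsion. So H_0 ≅ Z.
rank ∂_1 = 5, rank ∂_2 = 10 ⇒ b_1 = 15 − 5 − 10 = 0; ∂_2 has invariant factor(s) [2] giving torsion. So H_1 ≅ Z/2.
rank ∂_2 = 10, rank ∂_3 = 0 ⇒ b_2 = 10 − 10 − 0 = 0. So H_2 ≅ 0.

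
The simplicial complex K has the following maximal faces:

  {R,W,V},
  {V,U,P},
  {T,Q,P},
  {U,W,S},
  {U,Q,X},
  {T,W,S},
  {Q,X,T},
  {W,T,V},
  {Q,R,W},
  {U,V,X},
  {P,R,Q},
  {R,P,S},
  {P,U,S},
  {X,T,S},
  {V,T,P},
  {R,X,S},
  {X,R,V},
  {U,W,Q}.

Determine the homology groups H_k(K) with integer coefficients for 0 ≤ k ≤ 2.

H_0 ≅ Z,  H_1 ≅ Z^2,  H_2 ≅ Z.

We work with the vertex ordering P < Q < R < S < T < U < V < W < X. The simplices of K, each written with vertices in increasing order, are:

  0-simplices (9): P, Q, R, S, T, U, V, W, X
  1-simplices (27): PQ, PR, PS, PT, PU, PV, QR, QT, QU, QW, QX, RS, RV, RW, RX, ST, SU, SW, SX, TV, TW, TX, UV, UW, UX, VW, VX
  2-simplices (18): PQR, PQT, PRS, PSU, PTV, PUV, QRW, QTX, QUW, QUX, RSX, RVW, RVX, STW, STX, SUW, TVW, UVX

Hence C_0 ≅ Z^9, C_1 ≅ Z^27, C_2 ≅ Z^18.

Boundary ∂_1: C_1 → C_0 sends each edge [p,q] (with p < q) to q − p.
As a 9×27 matrix over Z this has rank 8, with invariant factors (1,1,1,1,1,1,1,1).

∂_2: C_2 → C_1 acts by ∂[p,q,r] = [q,r] − [p,r] + [p,q]. For instance
  ∂PUV = UV − PV + PU,
  ∂TVW = VW − TW + TV.
The resulting 27×18 matrix has rank 17, and its Smith normal form has invariant factors (1,1,1,1,1,1,1,1,1,1,1,1,1,1,1,1,1).

Reading off H_k = ker ∂_k / im ∂_{k+1}:

  H_0: rank C_0 − rank ∂_1 = 9 − 8 = 1, and the invariant factors of ∂_1 are all 1, so H_0 ≅ Z.
  H_1: rank ker ∂_1 − rank ∂_2 = (27 − 8) − 17 = 2, and the invariant factors of ∂_2 are all 1, so H_1 ≅ Z^2.
  H_2: rank ker ∂_2 − rank ∂_3 = (18 − 17) − 0 = 1, and there is no ∂_3, so H_2 ≅ Z.

As a check, the Euler characteristic is 9 − 27 + 18 = 0, which agrees with 1 − 2 + 1 = 0.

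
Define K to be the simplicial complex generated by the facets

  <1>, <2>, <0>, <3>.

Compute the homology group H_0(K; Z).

Order the vertices as 0 < 1 < 2 < 3. Listing each simplex with vertices in this order, K has dimension 0 with simplices:

  0-simplices (4): [0], [1], [2], [3]

Hence C_0 ≅ Z^4.

Now H_k = ker ∂_k / im ∂_{k+1}, so:

  H_0: rank C_0 − rank ∂_1 = 4 − 0 = 4, and there is no ∂_1, so H_0 ≅ Z^4.

H_0 ≅ Z^4.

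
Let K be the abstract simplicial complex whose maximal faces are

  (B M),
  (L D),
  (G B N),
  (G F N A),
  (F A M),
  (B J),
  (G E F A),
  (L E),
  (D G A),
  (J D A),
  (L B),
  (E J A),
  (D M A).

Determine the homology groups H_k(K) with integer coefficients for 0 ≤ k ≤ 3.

H_0 = Z,  H_1 = Z^4,  H_2 = 0,  H_3 = 0.

Take the total order A < B < D < E < F < G < J < L < M < N on the vertex set. Then K (dimension 3) consists of the simplices:

  0-simplices (10): A, B, D, E, F, G, J, L, M, N
  1-simplices (24): AD, AE, AF, AG, AJ, AM, AN, BG, BJ, BL, BM, BN, DG, DJ, DL, DM, EF, EG, EJ, EL, FG, FM, FN, GN
  2-simplices (13): ADG, ADJ, ADM, AEF, AEG, AEJ, AFG, AFM, AFN, AGN, BGN, EFG, FGN
  3-simplices (2): AEFG, AFGN

giving chain groups C_0 ≅ Z^10, C_1 ≅ Z^24, C_2 ≅ Z^13, C_3 ≅ Z^2.

The boundary map ∂_1: C_1 → C_0 is given by ∂[p,q] = [q] − [p]. For instance
  ∂BN = N − B.
As a 10×24 matrix over Z this has rank 9, with invariant factors (1,1,1,1,1,1,1,1,1).

Boundary ∂_2: C_2 → C_1 maps a triangle to the signed sum of its edges. For instance
  ∂AGN = GN − AN + AG,
  ∂ADM = DM − AM + AD.
This gives a 24×13 integer matrix of rank 11; reducing to Smith normal form yields diagonal entries (1,1,1,1,1,1,1,1,1,1,1).

∂_3: C_3 → C_2 sends each 3-simplex σ to the alternating sum Σ_i (−1)^i (σ with its i-th vertex removed). For instance
  ∂AEFG = EFG − AFG + AEG − AEF,
  ∂AFGN = FGN − AGN + AFN − AFG.
The resulting 13×2 matrix has rank 2, and its Smith normal form has invariant factors (1,1).

Computing H_k = (kernel of ∂_k) / (image of ∂_{k+1}):

  H_0: rank C_0 − rank ∂_1 = 10 − 9 = 1, and the invariant factors of ∂_1 are all 1, so H_0 ≅ Z.
  H_1: rank ker ∂_1 − rank ∂_2 = (24 − 9) − 11 = 4, and the invariant factors of ∂_2 are all 1, so H_1 ≅ Z^4.
  H_2: rank ker ∂_2 − rank ∂_3 = (13 − 11) − 2 = 0, and the invariant factors of ∂_3 are all 1, so H_2 ≅ 0.
  H_3: rank ker ∂_3 − rank ∂_4 = (2 − 2) − 0 = 0, and there is no ∂_4, so H_3 ≅ 0.

As a check, the Euler characteristic is 10 − 24 + 13 − 2 = -3, which agrees with 1 − 4 + 0 − 0 = -3.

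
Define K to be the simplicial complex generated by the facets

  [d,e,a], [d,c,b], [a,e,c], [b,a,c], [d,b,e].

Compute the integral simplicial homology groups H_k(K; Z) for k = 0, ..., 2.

H_0 ≅ Z,  H_1 ≅ Z,  H_2 = 0.

Order the vertices as a < b < c < d < e. Listing each simplex with vertices in this order, K has dimension 2 with simplices:

  0-simplices (5): a, b, c, d, e
  1-simplices (10): ab, ac, ad, ae, bc, bd, be, cd, ce, de
  2-simplices (5): abc, ace, ade, bcd, bde

giving chain groups C_0 ≅ Z^5, C_1 ≅ Z^10, C_2 ≅ Z^5.

The boundary map ∂_1: C_1 → C_0 sends each edge [p,q] (with p < q) to q − p. For instance
  ∂be = e − b.
The 5×10 boundary matrix has rank 4 and Smith normal form diag(1,1,1,1).

∂_2: C_2 → C_1 maps a triangle to the signed sum of its edges. For instance
  ∂abc = bc − ac + ab,
  ∂ace = ce − ae + ac.
This gives a 10×5 integer matrix of rank 5; reducing to Smith normal form yields diagonal entries (1,1,1,1,1).

From H_k ≅ ker(∂_k) / im(∂_{k+1}) we obtain:

  H_0: rank C_0 − rank ∂_1 = 5 − 4 = 1, and the invariant factors of ∂_1 are all 1, so H_0 ≅ Z.
  H_1: rank ker ∂_1 − rank ∂_2 = (10 − 4) − 5 = 1, and the invariant factors of ∂_2 are all 1, so H_1 ≅ Z.
  H_2: rank ker ∂_2 − rank ∂_3 = (5 − 5) − 0 = 0, and there is no ∂_3, so H_2 ≅ 0.

As a check, the Euler characteristic is 5 − 10 + 5 = 0, which agrees with 1 − 1 + 0 = 0.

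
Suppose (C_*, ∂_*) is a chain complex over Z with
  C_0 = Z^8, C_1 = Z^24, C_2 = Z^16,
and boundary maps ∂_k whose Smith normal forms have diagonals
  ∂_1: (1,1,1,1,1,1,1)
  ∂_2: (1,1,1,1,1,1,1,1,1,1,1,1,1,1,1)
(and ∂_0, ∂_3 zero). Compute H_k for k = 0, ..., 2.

H_0: b_0 = 8 − 0 − 7 = 1; torsion from ∂_1 factors > 1: none. So H_0 ≅ Z.
H_1: b_1 = 24 − 7 − 15 = 2; torsion from ∂_2 factors > 1: none. So H_1 ≅ Z^2.
H_2: b_2 = 16 − 15 − 0 = 1; torsion from ∂_3 factors > 1: none. So H_2 ≅ Z.

H_0 ≅ Z,  H_1 ≅ Z^2,  H_2 ≅ Z.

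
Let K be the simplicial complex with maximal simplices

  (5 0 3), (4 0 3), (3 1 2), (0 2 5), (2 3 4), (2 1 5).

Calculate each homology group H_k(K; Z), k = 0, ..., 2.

H_0 ≅ Z,  H_1 ≅ Z,  H_2 = 0.

K has 6 vertices, 12 edges, 6 triangles.
rank ∂_0 = 0, rank ∂_1 = 5 ⇒ b_0 = 6 − 0 − 5 = 1; all invariant factors of ∂_1 are 1 so no torsion. So H_0 ≅ Z.
rank ∂_1 = 5, rank ∂_2 = 6 ⇒ b_1 = 12 − 5 − 6 = 1; all invariant factors of ∂_2 are 1 so no torsion. So H_1 ≅ Z.
rank ∂_2 = 6, rank ∂_3 = 0 ⇒ b_2 = 6 − 6 − 0 = 0. So H_2 ≅ 0.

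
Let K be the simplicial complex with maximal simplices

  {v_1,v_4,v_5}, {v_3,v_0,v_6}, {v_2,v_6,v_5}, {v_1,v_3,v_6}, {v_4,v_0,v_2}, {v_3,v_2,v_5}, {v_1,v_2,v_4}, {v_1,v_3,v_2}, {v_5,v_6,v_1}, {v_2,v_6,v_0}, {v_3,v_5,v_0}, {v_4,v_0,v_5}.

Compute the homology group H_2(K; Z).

H_2 = 0.

We work with the vertex ordering v_0 < v_1 < v_2 < v_3 < v_4 < v_5 < v_6. The simplices of K, each written with vertices in increasing order, are:

  0-simplices (7): [v_0], [v_1], [v_2], [v_3], [v_4], [v_5], [v_6]
  1-simplices (18): (18 of them)
  2-simplices (12): (12 of them)

Hence C_0 ≅ Z^7, C_1 ≅ Z^18, C_2 ≅ Z^12.

The boundary map ∂_1: C_1 → C_0 is given by ∂[p,q] = [q] − [p]. For instance
  ∂[v_1,v_2] = [v_2] − [v_1].
As a 7×18 matrix over Z this has rank 6, with invariant factors (1,1,1,1,1,1).

The boundary map ∂_2: C_2 → C_1 acts by ∂[p,q,r] = [q,r] − [p,r] + [p,q]. For instance
  ∂[v_0,v_2,v_6] = [v_2,v_6] − [v_0,v_6] + [v_0,v_2],
  ∂[v_1,v_2,v_3] = [v_2,v_3] − [v_1,v_3] + [v_1,v_2].
The 18×12 boundary matrix has rank 12 and Smith normal form diag(1,1,1,1,1,1,1,1,1,1,1,2).

From H_k ≅ ker(∂_k) / im(∂_{k+1}) we obtain:

  H_2: rank ker ∂_2 − rank ∂_3 = (12 − 12) − 0 = 0, and there is no ∂_3, so H_2 ≅ 0.

(K is a triangulation of the real projective plane RP^2.)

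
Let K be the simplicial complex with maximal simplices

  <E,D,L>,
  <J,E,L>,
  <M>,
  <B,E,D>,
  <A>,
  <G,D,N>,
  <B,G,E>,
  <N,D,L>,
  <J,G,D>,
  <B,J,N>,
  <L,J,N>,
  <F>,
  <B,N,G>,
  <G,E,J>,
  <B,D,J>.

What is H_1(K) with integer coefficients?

Take the total order A < B < D < E < F < G < J < L < M < N on the vertex set. Then K (dimension 2) consists of the simplices:

  0-simplices (10): A, B, D, E, F, G, J, L, M, N
  1-simplices (18): BD, BE, BG, BJ, BN, DE, DG, DJ, DL, DN, EG, EJ, EL, GJ, GN, JL, JN, LN
  2-simplices (12): BDE, BDJ, BEG, BGN, BJN, DEL, DGJ, DGN, DLN, EGJ, EJL, JLN

giving chain groups C_0 ≅ Z^10, C_1 ≅ Z^18, C_2 ≅ Z^12.

Boundary ∂_1: C_1 → C_0 maps an edge to its endpoints' difference, ∂[p,q] = q − p. For instance
  ∂BE = E − B.
This gives a 10×18 integer matrix of rank 6; reducing to Smith normal form yields diagonal entries (1,1,1,1,1,1).

Boundary ∂_2: C_2 → C_1 acts by ∂[p,q,r] = [q,r] − [p,r] + [p,q]. For instance
  ∂BDJ = DJ − BJ + BD,
  ∂BEG = EG − BG + BE.
As a 18×12 matrix over Z this has rank 12, with invariant factors (1,1,1,1,1,1,1,1,1,1,1,2).

Computing H_k = (kernel of ∂_k) / (image of ∂_{k+1}):

  H_1: rank ker ∂_1 − rank ∂_2 = (18 − 6) − 12 = 0, and ∂_2 has invariant factor 2 > 1, so H_1 = Z_2.

H_1 = Z_2.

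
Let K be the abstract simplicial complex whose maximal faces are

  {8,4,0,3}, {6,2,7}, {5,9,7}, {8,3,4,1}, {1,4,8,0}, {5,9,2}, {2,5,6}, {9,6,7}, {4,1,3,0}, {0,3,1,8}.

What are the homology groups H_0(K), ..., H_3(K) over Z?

H_0 ≅ Z^2,  H_1 ≅ Z,  H_2 = 0,  H_3 ≅ Z.

Fix the vertex order 0 < 1 < 2 < 3 < 4 < 5 < 6 < 7 < 8 < 9 and write every simplex with vertices in increasing order. Then dim K = 3 and the simplices of K are:

  0-simplices (10): [0], [1], [2], [3], [4], [5], [6], [7], [8], [9]
  1-simplices (20): [0,1], [0,3], [0,4], [0,8], [1,3], [1,4], [1,8], [2,5], [2,6], [2,7], [2,9], [3,4], [3,8], [4,8], [5,6], [5,7], [5,9], [6,7], [6,9], [7,9]
  2-simplices (15): [0,1,3], [0,1,4], [0,1,8], [0,3,4], [0,3,8], [0,4,8], [1,3,4], [1,3,8], [1,4,8], [2,5,6], [2,5,9], [2,6,7], [3,4,8], [5,7,9], [6,7,9]
  3-simplices (5): [0,1,3,4], [0,1,3,8], [0,1,4,8], [0,3,4,8], [1,3,4,8]

so the chain groups are C_0 ≅ Z^10, C_1 ≅ Z^20, C_2 ≅ Z^15, C_3 ≅ Z^5.

Boundary ∂_1: C_1 → C_0 sends each edge [p,q] (with p < q) to q − p. For instance
  ∂[5,7] = [7] − [5].
As a 10×20 matrix over Z this has rank 8, with invariant factors (1,1,1,1,1,1,1,1).

∂_2: C_2 → C_1 sends each 2-simplex [p,q,r] to [q,r] − [p,r] + [p,q]. For instance
  ∂[3,4,8] = [4,8] − [3,8] + [3,4],
  ∂[2,5,9] = [5,9] − [2,9] + [2,5].
This gives a 20×15 integer matrix of rank 11; reducing to Smith normal form yields diagonal entries (1,1,1,1,1,1,1,1,1,1,1).

The boundary map ∂_3: C_3 → C_2 sends each 3-simplex σ to the alternating sum Σ_i (−1)^i (σ with its i-th vertex removed). For instance
  ∂[0,1,4,8] = [1,4,8] − [0,4,8] + [0,1,8] − [0,1,4],
  ∂[1,3,4,8] = [3,4,8] − [1,4,8] + [1,3,8] − [1,3,4].
This gives a 15×5 integer matrix of rank 4; reducing to Smith normal form yields diagonal entries (1,1,1,1).

Computing H_k = (kernel of ∂_k) / (image of ∂_{k+1}):

  H_0: rank C_0 − rank ∂_1 = 10 − 8 = 2, and the invariant factors of ∂_1 are all 1, so H_0 = Z^2.
  H_1: rank ker ∂_1 − rank ∂_2 = (20 − 8) − 11 = 1, and the invariant factors of ∂_2 are all 1, so H_1 = Z.
  H_2: rank ker ∂_2 − rank ∂_3 = (15 − 11) − 4 = 0, and the invariant factors of ∂_3 are all 1, so H_2 = 0.
  H_3: rank ker ∂_3 − rank ∂_4 = (5 − 4) − 0 = 1, and there is no ∂_4, so H_3 = Z.

As a check, the Euler characteristic is 10 − 20 + 15 − 5 = 0, which agrees with 2 − 1 + 0 − 1 = 0.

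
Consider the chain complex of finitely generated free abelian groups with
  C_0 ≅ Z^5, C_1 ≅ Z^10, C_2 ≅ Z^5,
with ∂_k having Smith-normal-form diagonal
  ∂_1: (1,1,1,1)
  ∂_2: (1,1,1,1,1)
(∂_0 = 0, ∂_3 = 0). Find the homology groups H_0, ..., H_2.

H_0: b_0 = 5 − 0 − 4 = 1; torsion from ∂_1 factors > 1: none. So H_0 = Z.
H_1: b_1 = 10 − 4 − 5 = 1; torsion from ∂_2 factors > 1: none. So H_1 = Z.
H_2: b_2 = 5 − 5 − 0 = 0; torsion from ∂_3 factors > 1: none. So H_2 = 0.

H_0 = Z,  H_1 = Z,  H_2 = 0.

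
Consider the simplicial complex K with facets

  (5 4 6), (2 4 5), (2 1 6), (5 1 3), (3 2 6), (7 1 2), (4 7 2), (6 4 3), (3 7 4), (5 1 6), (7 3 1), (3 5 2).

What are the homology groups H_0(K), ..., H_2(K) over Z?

We work with the vertex ordering 1 < 2 < 3 < 4 < 5 < 6 < 7. The simplices of K, each written with vertices in increasing order, are:

  0-simplices (7): [1], [2], [3], [4], [5], [6], [7]
  1-simplices (18): [1,2], [1,3], [1,5], [1,6], [1,7], [2,3], [2,4], [2,5], [2,6], [2,7], [3,4], [3,5], [3,6], [3,7], [4,5], [4,6], [4,7], [5,6]
  2-simplices (12): [1,2,6], [1,2,7], [1,3,5], [1,3,7], [1,5,6], [2,3,5], [2,3,6], [2,4,5], [2,4,7], [3,4,6], [3,4,7], [4,5,6]

so the chain groups are C_0 ≅ Z^7, C_1 ≅ Z^18, C_2 ≅ Z^12.

∂_1: C_1 → C_0 maps an edge to its endpoints' difference, ∂[p,q] = q − p.
The 7×18 boundary matrix has rank 6 and Smith normal form diag(1,1,1,1,1,1).

The boundary map ∂_2: C_2 → C_1 maps a triangle to the signed sum of its edges. For instance
  ∂[4,5,6] = [5,6] − [4,6] + [4,5],
  ∂[1,3,7] = [3,7] − [1,7] + [1,3].
The resulting 18×12 matrix has rank 12, and its Smith normal form has invariant factors (1,1,1,1,1,1,1,1,1,1,1,2).

From H_k ≅ ker(∂_k) / im(∂_{k+1}) we obtain:

  H_0: rank C_0 − rank ∂_1 = 7 − 6 = 1, and the invariant factors of ∂_1 are all 1, so H_0 ≅ Z.
  H_1: rank ker ∂_1 − rank ∂_2 = (18 − 6) − 12 = 0, and ∂_2 has invariant factor 2 > 1, so H_1 ≅ Z/2.
  H_2: rank ker ∂_2 − rank ∂_3 = (12 − 12) − 0 = 0, and there is no ∂_3, so H_2 ≅ 0.

H_0 = Z,  H_1 = Z/2,  H_2 = 0.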